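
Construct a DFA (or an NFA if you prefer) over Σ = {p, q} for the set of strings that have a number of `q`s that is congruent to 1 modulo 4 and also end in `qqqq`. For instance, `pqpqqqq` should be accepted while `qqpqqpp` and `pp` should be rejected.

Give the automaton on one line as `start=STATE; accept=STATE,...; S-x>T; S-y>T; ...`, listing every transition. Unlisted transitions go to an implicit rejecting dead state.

Build one automaton per condition and run them in lockstep. The first has 4 states tracking the count of `q`s modulo 4; the second has 5 states tracking how much of the suffix `qqqq` has currently been matched. A product state is a pair (one from each), accepting exactly when both do. Equivalent product states are then merged.
8 states suffice.
       p  q 
>  A   A  B 
   B   B  C 
   C   D  E 
   D   D  F 
   E   F  G 
   F   F  A 
   G   A  H 
 * H   B  C 
(> = start, * = accepting)

start=A; accept=H; A-p>A; A-q>B; B-p>B; B-q>C; C-p>D; C-q>E; D-p>D; D-q>F; E-p>F; E-q>G; F-p>F; F-q>A; G-p>A; G-q>H; H-p>B; H-q>C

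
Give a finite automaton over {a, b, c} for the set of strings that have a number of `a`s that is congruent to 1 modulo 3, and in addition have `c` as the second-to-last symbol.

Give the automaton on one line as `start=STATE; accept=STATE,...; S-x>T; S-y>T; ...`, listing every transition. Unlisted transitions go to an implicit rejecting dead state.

Run two small machines in parallel and take their product. One (3 states) tracks the count of `a`s modulo 3; the other (13 states) tracks the last 2 symbols read. Each combined state is a pair, one component from each; accept when both components accept. Equivalent product states are then merged.
With 7 states:
        a   b   c  
>  s0   s1  s0  s2 
   s1   s3  s1  s4 
   s2   s5  s0  s2 
   s3   s0  s3  s3 
   s4   s3  s5  s6 
 * s5   s3  s1  s4 
 * s6   s3  s5  s6 
(> = start, * = accepting)

start=s0; accept=s5,s6; s0-a>s1; s0-b>s0; s0-c>s2; s1-a>s3; s1-b>s1; s1-c>s4; s2-a>s5; s2-b>s0; s2-c>s2; s3-a>s0; s3-b>s3; s3-c>s3; s4-a>s3; s4-b>s5; s4-c>s6; s5-a>s3; s5-b>s1; s5-c>s4; s6-a>s3; s6-b>s5; s6-c>s6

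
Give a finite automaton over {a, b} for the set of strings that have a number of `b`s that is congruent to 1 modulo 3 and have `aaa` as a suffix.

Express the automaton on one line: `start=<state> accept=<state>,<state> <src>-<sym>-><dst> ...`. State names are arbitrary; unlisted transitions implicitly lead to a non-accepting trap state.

start=q0 accept=q9 q0-a->q1 q0-b->q2 q1-a->q3 q1-b->q2 q2-a->q4 q2-b->q5 q3-a->q6 q3-b->q2 q4-a->q7 q4-b->q5 q5-a->q8 q5-b->q0 q6-a->q6 q6-b->q2 q7-a->q9 q7-b->q5 q8-a->q10 q8-b->q0 q9-a->q9 q9-b->q5 q10-a->q11 q10-b->q0 q11-a->q11 q11-b->q0

Handle the two conditions separately and then intersect. The first has 3 states tracking the count of `b`s modulo 3; the second has 4 states tracking how much of the suffix `aaa` has currently been matched. A product state is a pair (one from each), accepting exactly when both do.
With 12 states:
          a    b  
>  q0     q1   q2 
   q1     q3   q2 
   q2     q4   q5 
   q3     q6   q2 
   q4     q7   q5 
   q5     q8   q0 
   q6     q6   q2 
   q7     q9   q5 
   q8    q10   q0 
 * q9     q9   q5 
   q10   q11   q0 
   q11   q11   q0 
(> = start, * = accepting)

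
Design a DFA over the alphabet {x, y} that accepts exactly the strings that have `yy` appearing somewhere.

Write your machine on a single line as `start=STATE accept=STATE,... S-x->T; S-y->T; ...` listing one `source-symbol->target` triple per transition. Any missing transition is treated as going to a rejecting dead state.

start=S0; accept=S2; S0-x->S0; S0-y->S1; S1-x->S0; S1-y->S2; S2-x->S2; S2-y->S2

Track how much of `yy` has been matched so far: state S0 is no progress, S2 is the absorbing accept state reached once `yy` has occurred. Intermediate states record partial matches; on a mismatch, fall back to the longest reusable overlap.
        x   y  
>  S0   S0  S1 
   S1   S0  S2 
 * S2   S2  S2 
(> = start, * = accepting)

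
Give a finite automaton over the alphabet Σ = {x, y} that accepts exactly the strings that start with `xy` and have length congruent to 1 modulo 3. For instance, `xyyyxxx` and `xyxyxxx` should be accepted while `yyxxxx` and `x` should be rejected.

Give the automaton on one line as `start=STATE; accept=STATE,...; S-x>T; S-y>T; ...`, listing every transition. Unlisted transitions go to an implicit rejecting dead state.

start=q0; accept=q5; q0-x>q1; q0-y>q2; q1-x>q2; q1-y>q3; q2-x>q2; q2-y>q2; q3-x>q4; q3-y>q4; q4-x>q5; q4-y>q5; q5-x>q3; q5-y>q3

Build one automaton per condition and run them in lockstep. The first has 4 states tracking whether the input so far still matches the prefix `xy`; the second has 3 states tracking the input length modulo 3. A product state is a pair (one from each), accepting exactly when both do. Minimizing collapses redundant product states.
        x   y  
>  q0   q1  q2 
   q1   q2  q3 
   q2   q2  q2 
   q3   q4  q4 
   q4   q5  q5 
 * q5   q3  q3 
(> = start, * = accepting)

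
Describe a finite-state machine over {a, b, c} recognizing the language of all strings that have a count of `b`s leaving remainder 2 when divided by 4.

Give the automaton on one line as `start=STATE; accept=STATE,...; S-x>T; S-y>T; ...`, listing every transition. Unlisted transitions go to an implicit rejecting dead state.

start=S0; accept=S2; S0-a>S0; S0-b>S1; S0-c>S0; S1-a>S1; S1-b>S2; S1-c>S1; S2-a>S2; S2-b>S3; S2-c>S2; S3-a>S3; S3-b>S0; S3-c>S3

Keep the running count of `b`s modulo 4: each `b` advances along the cycle S0 → S1 → S2 → S3 → S0 while other symbols loop. Accept at S2.
        a   b   c  
>  S0   S0  S1  S0 
   S1   S1  S2  S1 
 * S2   S2  S3  S2 
   S3   S3  S0  S3 
(> = start, * = accepting)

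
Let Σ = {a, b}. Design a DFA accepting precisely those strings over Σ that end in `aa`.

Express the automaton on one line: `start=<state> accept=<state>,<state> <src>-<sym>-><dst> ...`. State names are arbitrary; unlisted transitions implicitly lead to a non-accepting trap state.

Remember how much of `aa` the current input suffix matches. State S0 means no match yet; S1 means the last symbol is `a`; S2 means the last 2 symbols are `aa`. Only S2 accepts. On a mismatch, fall back to the longest proper suffix that is still a prefix of `aa`.
3 states suffice.
        a   b  
>  S0   S1  S0 
   S1   S2  S0 
 * S2   S2  S0 
(> = start, * = accepting)

start=S0 accept=S2 S0-a->S1 S0-b->S0 S1-a->S2 S1-b->S0 S2-a->S2 S2-b->S0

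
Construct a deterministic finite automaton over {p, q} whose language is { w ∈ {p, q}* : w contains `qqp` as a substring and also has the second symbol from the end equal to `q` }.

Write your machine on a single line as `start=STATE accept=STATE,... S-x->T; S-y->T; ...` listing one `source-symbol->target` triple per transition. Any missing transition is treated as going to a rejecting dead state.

Handle the two conditions separately and then intersect. One (4 states) tracks whether and how much of `qqp` has been seen; the other (7 states) tracks the last 2 symbols read. Each combined state is a pair, one component from each; accept when both components accept. Equivalent product states are then merged.
7 states suffice.
       p  q 
>  A   A  B 
   B   A  C 
   C   D  C 
 * D   E  F 
   E   E  F 
   F   D  G 
 * G   D  G 
(> = start, * = accepting)

start=A; accept=D,G; A-p->A; A-q->B; B-p->A; B-q->C; C-p->D; C-q->C; D-p->E; D-q->F; E-p->E; E-q->F; F-p->D; F-q->G; G-p->D; G-q->G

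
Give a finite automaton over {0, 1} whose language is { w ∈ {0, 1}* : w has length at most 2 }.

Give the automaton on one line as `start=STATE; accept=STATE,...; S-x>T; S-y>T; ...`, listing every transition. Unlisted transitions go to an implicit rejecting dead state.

start=q0; accept=q0,q1,q2; q0-0>q1; q0-1>q1; q1-0>q2; q1-1>q2; q2-0>q3; q2-1>q3; q3-0>q3; q3-1>q3

Count input length up to 3: every symbol moves from q0 toward q3, which means 'more than 2' and absorbs. Accept from {q0, q1, q2}.
4 states suffice.
        0   1  
>* q0   q1  q1 
 * q1   q2  q2 
 * q2   q3  q3 
   q3   q3  q3 
(> = start, * = accepting)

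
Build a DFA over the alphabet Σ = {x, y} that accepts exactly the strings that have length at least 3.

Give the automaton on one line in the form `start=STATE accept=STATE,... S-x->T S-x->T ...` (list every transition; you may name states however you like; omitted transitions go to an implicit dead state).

start=A accept=D,E A-x->B A-y->B B-x->C B-y->C C-x->D C-y->D D-x->E D-y->E E-x->E E-y->E

Count input length up to 4: every symbol moves from A toward E, which means 'more than 3' and absorbs. Accept from {D, E}.
       x  y 
>  A   B  B 
   B   C  C 
   C   D  D 
 * D   E  E 
 * E   E  E 
(> = start, * = accepting)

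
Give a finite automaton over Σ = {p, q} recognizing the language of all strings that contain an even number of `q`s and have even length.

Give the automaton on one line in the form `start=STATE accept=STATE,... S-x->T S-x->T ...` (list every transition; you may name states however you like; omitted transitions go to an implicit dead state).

Handle the two conditions separately and then intersect. One (2 states) tracks the count of `q`s modulo 2; the other (2 states) tracks the input length modulo 2. Each combined state is a pair, one component from each; accept when both components accept.
        p   q  
>* s0   s1  s2 
   s1   s0  s3 
   s2   s3  s0 
   s3   s2  s1 
(> = start, * = accepting)

start=s0 accept=s0 s0-p->s1 s0-q->s2 s1-p->s0 s1-q->s3 s2-p->s3 s2-q->s0 s3-p->s2 s3-q->s1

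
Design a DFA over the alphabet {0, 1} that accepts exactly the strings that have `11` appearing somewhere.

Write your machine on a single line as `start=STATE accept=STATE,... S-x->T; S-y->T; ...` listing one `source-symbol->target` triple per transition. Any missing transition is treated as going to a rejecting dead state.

start=S0; accept=S2; S0-0->S0; S0-1->S1; S1-0->S0; S1-1->S2; S2-0->S2; S2-1->S2

States S0..S1 record the length of the longest prefix of `11` that matches the current input suffix. Reaching S2 means `11` has been seen, and we stay there forever. Accept from S2.
With 3 states:
        0   1  
>  S0   S0  S1 
   S1   S0  S2 
 * S2   S2  S2 
(> = start, * = accepting)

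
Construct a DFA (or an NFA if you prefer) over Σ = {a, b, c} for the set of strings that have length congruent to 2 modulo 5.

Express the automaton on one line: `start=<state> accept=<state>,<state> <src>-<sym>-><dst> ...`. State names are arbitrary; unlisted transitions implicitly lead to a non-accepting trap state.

start=s0 accept=s2 s0-a->s1 s0-b->s1 s0-c->s1 s1-a->s2 s1-b->s2 s1-c->s2 s2-a->s3 s2-b->s3 s2-c->s3 s3-a->s4 s3-b->s4 s3-c->s4 s4-a->s0 s4-b->s0 s4-c->s0

Only the length mod 5 matters, so use a 5-cycle: from any state, every input symbol moves to the next state, wrapping s4 back to s0. Mark s2 accepting.
With 5 states:
        a   b   c  
>  s0   s1  s1  s1 
   s1   s2  s2  s2 
 * s2   s3  s3  s3 
   s3   s4  s4  s4 
   s4   s0  s0  s0 
(> = start, * = accepting)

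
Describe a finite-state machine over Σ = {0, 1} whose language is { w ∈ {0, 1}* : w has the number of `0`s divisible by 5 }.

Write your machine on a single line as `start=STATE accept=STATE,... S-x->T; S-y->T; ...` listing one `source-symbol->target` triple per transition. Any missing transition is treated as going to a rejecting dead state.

start=s0; accept=s0; s0-0->s1; s0-1->s0; s1-0->s2; s1-1->s1; s2-0->s3; s2-1->s2; s3-0->s4; s3-1->s3; s4-0->s0; s4-1->s4

Keep the running count of `0`s modulo 5: each `0` advances along the cycle s0 → s1 → s2 → s3 → s4 → s0 while other symbols loop. Accept at s0.
5 states suffice.
        0   1  
>* s0   s1  s0 
   s1   s2  s1 
   s2   s3  s2 
   s3   s4  s3 
   s4   s0  s4 
(> = start, * = accepting)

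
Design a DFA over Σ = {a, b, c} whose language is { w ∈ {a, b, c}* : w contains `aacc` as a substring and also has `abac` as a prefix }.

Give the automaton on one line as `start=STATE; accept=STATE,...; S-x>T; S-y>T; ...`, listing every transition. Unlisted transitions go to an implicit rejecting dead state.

start=q0; accept=q13; q0-a>q1; q0-b>q2; q0-c>q2; q1-a>q3; q1-b>q4; q1-c>q2; q2-a>q5; q2-b>q2; q2-c>q2; q3-a>q3; q3-b>q2; q3-c>q6; q4-a>q7; q4-b>q2; q4-c>q2; q5-a>q3; q5-b>q2; q5-c>q2; q6-a>q5; q6-b>q2; q6-c>q8; q7-a>q3; q7-b>q2; q7-c>q9; q8-a>q8; q8-b>q8; q8-c>q8; q9-a>q10; q9-b>q9; q9-c>q9; q10-a>q11; q10-b>q9; q10-c>q9; q11-a>q11; q11-b>q9; q11-c>q12; q12-a>q10; q12-b>q9; q12-c>q13; q13-a>q13; q13-b>q13; q13-c>q13

Build one automaton per condition and run them in lockstep. The first has 5 states tracking whether and how much of `aacc` has been seen; the second has 6 states tracking whether the input so far still matches the prefix `abac`. A product state is a pair (one from each), accepting exactly when both do.
A 14-state machine:
          a    b    c  
>  q0     q1   q2   q2 
   q1     q3   q4   q2 
   q2     q5   q2   q2 
   q3     q3   q2   q6 
   q4     q7   q2   q2 
   q5     q3   q2   q2 
   q6     q5   q2   q8 
   q7     q3   q2   q9 
   q8     q8   q8   q8 
   q9    q10   q9   q9 
   q10   q11   q9   q9 
   q11   q11   q9  q12 
   q12   q10   q9  q13 
 * q13   q13  q13  q13 
(> = start, * = accepting)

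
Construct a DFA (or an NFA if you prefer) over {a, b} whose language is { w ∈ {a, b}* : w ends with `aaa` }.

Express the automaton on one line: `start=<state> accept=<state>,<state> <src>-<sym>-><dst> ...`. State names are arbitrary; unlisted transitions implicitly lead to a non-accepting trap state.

Let each state record the length of the longest suffix of the input read so far that is also a prefix of `aaa`. q1 means the last symbol is `a`; q2 means the last 2 symbols are `aa`; q3 means the last 3 symbols are `aaa`. Accept only at q3, where the string currently ends in `aaa`.
4 states suffice.
        a   b  
>  q0   q1  q0 
   q1   q2  q0 
   q2   q3  q0 
 * q3   q3  q0 
(> = start, * = accepting)

start=q0 accept=q3 q0-a->q1 q0-b->q0 q1-a->q2 q1-b->q0 q2-a->q3 q2-b->q0 q3-a->q3 q3-b->q0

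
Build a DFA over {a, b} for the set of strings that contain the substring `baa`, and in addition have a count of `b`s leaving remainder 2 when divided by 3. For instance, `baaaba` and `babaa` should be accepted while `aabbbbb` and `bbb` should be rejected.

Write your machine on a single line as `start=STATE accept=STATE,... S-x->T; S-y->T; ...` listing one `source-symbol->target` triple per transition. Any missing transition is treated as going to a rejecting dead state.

start=S0; accept=S7; S0-a->S0; S0-b->S1; S1-a->S2; S1-b->S3; S2-a->S4; S2-b->S3; S3-a->S5; S3-b->S6; S4-a->S4; S4-b->S7; S5-a->S7; S5-b->S6; S6-a->S8; S6-b->S1; S7-a->S7; S7-b->S9; S8-a->S9; S8-b->S1; S9-a->S9; S9-b->S4

Build one automaton per condition and run them in lockstep. The first has 4 states tracking whether and how much of `baa` has been seen; the second has 3 states tracking the count of `b`s modulo 3. A product state is a pair (one from each), accepting exactly when both do.
        a   b  
>  S0   S0  S1 
   S1   S2  S3 
   S2   S4  S3 
   S3   S5  S6 
   S4   S4  S7 
   S5   S7  S6 
   S6   S8  S1 
 * S7   S7  S9 
   S8   S9  S1 
   S9   S9  S4 
(> = start, * = accepting)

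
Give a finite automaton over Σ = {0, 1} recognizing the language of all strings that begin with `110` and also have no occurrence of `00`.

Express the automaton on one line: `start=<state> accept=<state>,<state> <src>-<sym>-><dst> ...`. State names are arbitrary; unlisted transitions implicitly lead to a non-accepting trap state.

start=s0 accept=s6,s8 s0-0->s1 s0-1->s2 s1-0->s3 s1-1->s4 s2-0->s1 s2-1->s5 s3-0->s3 s3-1->s3 s4-0->s1 s4-1->s4 s5-0->s6 s5-1->s4 s6-0->s7 s6-1->s8 s7-0->s7 s7-1->s7 s8-0->s6 s8-1->s8

Run two small machines in parallel and take their product. One (5 states) tracks whether the input so far still matches the prefix `110`; the other (3 states) tracks partial matches of the forbidden pattern `00`. Each combined state is a pair, one component from each; accept when both components accept.
With 9 states:
        0   1  
>  s0   s1  s2 
   s1   s3  s4 
   s2   s1  s5 
   s3   s3  s3 
   s4   s1  s4 
   s5   s6  s4 
 * s6   s7  s8 
   s7   s7  s7 
 * s8   s6  s8 
(> = start, * = accepting)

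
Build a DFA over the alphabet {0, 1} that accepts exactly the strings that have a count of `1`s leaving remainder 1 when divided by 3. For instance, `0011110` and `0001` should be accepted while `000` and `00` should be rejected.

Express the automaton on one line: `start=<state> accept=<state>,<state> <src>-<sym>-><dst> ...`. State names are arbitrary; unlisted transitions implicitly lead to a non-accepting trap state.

Keep the running count of `1`s modulo 3: each `1` advances along the cycle A → B → C → A while other symbols loop. Accept at B.
3 states suffice.
       0  1 
>  A   A  B 
 * B   B  C 
   C   C  A 
(> = start, * = accepting)

start=A accept=B A-0->A A-1->B B-0->B B-1->C C-0->C C-1->A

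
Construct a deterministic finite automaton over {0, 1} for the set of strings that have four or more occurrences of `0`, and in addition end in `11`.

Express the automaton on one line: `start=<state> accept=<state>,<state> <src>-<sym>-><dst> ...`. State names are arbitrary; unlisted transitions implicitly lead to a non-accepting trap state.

start=S0 accept=S16,S17 S0-0->S1 S0-1->S2 S1-0->S3 S1-1->S4 S2-0->S1 S2-1->S5 S3-0->S6 S3-1->S7 S4-0->S3 S4-1->S8 S5-0->S1 S5-1->S5 S6-0->S9 S6-1->S10 S7-0->S6 S7-1->S11 S8-0->S3 S8-1->S8 S9-0->S12 S9-1->S13 S10-0->S9 S10-1->S14 S11-0->S6 S11-1->S11 S12-0->S12 S12-1->S15 S13-0->S12 S13-1->S16 S14-0->S9 S14-1->S14 S15-0->S12 S15-1->S17 S16-0->S12 S16-1->S16 S17-0->S12 S17-1->S17

Run two small machines in parallel and take their product. The first has 6 states tracking the count of `0`s, saturating at 5; the second has 3 states tracking how much of the suffix `11` has currently been matched. A product state is a pair (one from each), accepting exactly when both do.
18 states suffice.
          0    1  
>  S0     S1   S2 
   S1     S3   S4 
   S2     S1   S5 
   S3     S6   S7 
   S4     S3   S8 
   S5     S1   S5 
   S6     S9  S10 
   S7     S6  S11 
   S8     S3   S8 
   S9    S12  S13 
   S10    S9  S14 
   S11    S6  S11 
   S12   S12  S15 
   S13   S12  S16 
   S14    S9  S14 
   S15   S12  S17 
 * S16   S12  S16 
 * S17   S12  S17 
(> = start, * = accepting)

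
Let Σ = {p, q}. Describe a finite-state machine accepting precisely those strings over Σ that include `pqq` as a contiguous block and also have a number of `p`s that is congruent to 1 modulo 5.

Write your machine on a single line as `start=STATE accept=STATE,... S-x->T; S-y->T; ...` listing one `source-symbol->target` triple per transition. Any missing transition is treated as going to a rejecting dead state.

start=A; accept=G; A-p->B; A-q->A; B-p->C; B-q->D; C-p->E; C-q->F; D-p->C; D-q->G; E-p->H; E-q->I; F-p->E; F-q->J; G-p->J; G-q->G; H-p->K; H-q->L; I-p->H; I-q->M; J-p->M; J-q->J; K-p->B; K-q->N; L-p->K; L-q->O; M-p->O; M-q->M; N-p->B; N-q->P; O-p->P; O-q->O; P-p->G; P-q->P

Run two small machines in parallel and take their product. The first has 4 states tracking whether and how much of `pqq` has been seen; the second has 5 states tracking the count of `p`s modulo 5. A product state is a pair (one from each), accepting exactly when both do.
16 states suffice.
       p  q 
>  A   B  A 
   B   C  D 
   C   E  F 
   D   C  G 
   E   H  I 
   F   E  J 
 * G   J  G 
   H   K  L 
   I   H  M 
   J   M  J 
   K   B  N 
   L   K  O 
   M   O  M 
   N   B  P 
   O   P  O 
   P   G  P 
(> = start, * = accepting)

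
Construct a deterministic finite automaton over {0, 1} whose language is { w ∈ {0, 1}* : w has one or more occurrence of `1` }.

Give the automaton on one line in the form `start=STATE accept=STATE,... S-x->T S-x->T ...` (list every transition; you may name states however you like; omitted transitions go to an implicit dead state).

start=s0 accept=s1,s2 s0-0->s0 s0-1->s1 s1-0->s1 s1-1->s2 s2-0->s2 s2-1->s2

Count `1`s, saturating at 2: state s0 means no `1` yet, s1 means one `1` seen, s2 means more than one. Each `1` increments (capped at s2); other symbols loop. Accept from {s1, s2}.
        0   1  
>  s0   s0  s1 
 * s1   s1  s2 
 * s2   s2  s2 
(> = start, * = accepting)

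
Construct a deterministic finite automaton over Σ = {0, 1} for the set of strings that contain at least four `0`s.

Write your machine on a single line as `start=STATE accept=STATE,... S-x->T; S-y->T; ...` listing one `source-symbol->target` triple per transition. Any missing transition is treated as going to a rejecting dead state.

Only the number of `0`s matters, and only up to 5. Make a chain q0 → q1 → q2 → q3 → q4 → q5 advanced by each `0` (with q5 absorbing); every other symbol self-loops. The accepting set is {q4, q5}.
        0   1  
>  q0   q1  q0 
   q1   q2  q1 
   q2   q3  q2 
   q3   q4  q3 
 * q4   q5  q4 
 * q5   q5  q5 
(> = start, * = accepting)

start=q0; accept=q4,q5; q0-0->q1; q0-1->q0; q1-0->q2; q1-1->q1; q2-0->q3; q2-1->q2; q3-0->q4; q3-1->q3; q4-0->q5; q4-1->q4; q5-0->q5; q5-1->q5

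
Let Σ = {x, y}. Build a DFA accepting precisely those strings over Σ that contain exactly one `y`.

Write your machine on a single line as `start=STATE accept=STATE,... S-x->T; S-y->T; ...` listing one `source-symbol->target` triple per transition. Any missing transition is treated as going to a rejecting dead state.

start=q0; accept=q1; q0-x->q0; q0-y->q1; q1-x->q1; q1-y->q2; q2-x->q2; q2-y->q2

Count `y`s, saturating at 2: state q0 means no `y` yet, q1 means one `y` seen, q2 means more than one. Each `y` increments (capped at q2); other symbols loop. Accept from {q1}.
3 states suffice.
        x   y  
>  q0   q0  q1 
 * q1   q1  q2 
   q2   q2  q2 
(> = start, * = accepting)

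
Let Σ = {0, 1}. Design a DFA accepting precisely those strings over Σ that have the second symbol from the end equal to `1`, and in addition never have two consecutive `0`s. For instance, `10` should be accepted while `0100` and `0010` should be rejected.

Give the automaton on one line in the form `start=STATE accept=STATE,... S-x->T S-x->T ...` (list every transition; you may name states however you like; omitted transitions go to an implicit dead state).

start=q0 accept=q5,q6 q0-0->q1 q0-1->q2 q1-0->q3 q1-1->q4 q2-0->q5 q2-1->q6 q3-0->q3 q3-1->q7 q4-0->q5 q4-1->q6 q5-0->q3 q5-1->q4 q6-0->q5 q6-1->q6 q7-0->q8 q7-1->q9 q8-0->q3 q8-1->q7 q9-0->q8 q9-1->q9

Run two small machines in parallel and take their product. The first has 7 states tracking the last 2 symbols read; the second has 3 states tracking partial matches of the forbidden pattern `00`. A product state is a pair (one from each), accepting exactly when both do.
A 10-state machine:
        0   1  
>  q0   q1  q2 
   q1   q3  q4 
   q2   q5  q6 
   q3   q3  q7 
   q4   q5  q6 
 * q5   q3  q4 
 * q6   q5  q6 
   q7   q8  q9 
   q8   q3  q7 
   q9   q8  q9 
(> = start, * = accepting)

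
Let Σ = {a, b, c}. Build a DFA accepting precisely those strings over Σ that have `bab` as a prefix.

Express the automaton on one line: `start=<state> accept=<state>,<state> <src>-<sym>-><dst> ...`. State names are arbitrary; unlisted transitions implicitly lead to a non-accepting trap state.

Check the first 3 symbols one by one: q0 through q2 record how many have matched `bab` so far; any wrong symbol goes to the dead state q4. After all 3 match we enter the accepting sink q3.
A 5-state machine:
        a   b   c  
>  q0   q4  q1  q4 
   q1   q2  q4  q4 
   q2   q4  q3  q4 
 * q3   q3  q3  q3 
   q4   q4  q4  q4 
(> = start, * = accepting)

start=q0 accept=q3 q0-a->q4 q0-b->q1 q0-c->q4 q1-a->q2 q1-b->q4 q1-c->q4 q2-a->q4 q2-b->q3 q2-c->q4 q3-a->q3 q3-b->q3 q3-c->q3 q4-a->q4 q4-b->q4 q4-c->q4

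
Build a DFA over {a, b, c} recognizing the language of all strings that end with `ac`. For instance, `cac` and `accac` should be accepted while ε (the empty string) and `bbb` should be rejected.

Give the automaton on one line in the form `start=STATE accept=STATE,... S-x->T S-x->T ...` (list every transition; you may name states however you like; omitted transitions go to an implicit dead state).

Let each state record the length of the longest suffix of the input read so far that is also a prefix of `ac`. q1 means the last symbol is `a`; q2 means the last 2 symbols are `ac`. Accept only at q2, where the string currently ends in `ac`.
A 3-state machine:
        a   b   c  
>  q0   q1  q0  q0 
   q1   q1  q0  q2 
 * q2   q1  q0  q0 
(> = start, * = accepting)

start=q0 accept=q2 q0-a->q1 q0-b->q0 q0-c->q0 q1-a->q1 q1-b->q0 q1-c->q2 q2-a->q1 q2-b->q0 q2-c->q0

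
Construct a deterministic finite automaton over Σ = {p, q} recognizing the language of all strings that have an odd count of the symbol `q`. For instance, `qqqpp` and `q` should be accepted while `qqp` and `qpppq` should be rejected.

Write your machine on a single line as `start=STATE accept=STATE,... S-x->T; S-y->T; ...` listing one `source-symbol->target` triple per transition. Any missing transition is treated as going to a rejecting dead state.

Keep the running count of `q`s modulo 2: each `q` advances along the cycle S0 → S1 → S0 while other symbols loop. Accept at S1.
        p   q  
>  S0   S0  S1 
 * S1   S1  S0 
(> = start, * = accepting)

start=S0; accept=S1; S0-p->S0; S0-q->S1; S1-p->S1; S1-q->S0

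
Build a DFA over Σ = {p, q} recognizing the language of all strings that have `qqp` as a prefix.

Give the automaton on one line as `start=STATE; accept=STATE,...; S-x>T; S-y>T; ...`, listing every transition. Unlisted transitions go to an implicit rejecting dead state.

Walk along `qqp` while the input agrees: from A take `q` to B, and so on. Any deviation drops to the rejecting sink E. Once D is reached the prefix is confirmed and every continuation is accepted.
With 5 states:
       p  q 
>  A   E  B 
   B   E  C 
   C   D  E 
 * D   D  D 
   E   E  E 
(> = start, * = accepting)

start=A; accept=D; A-p>E; A-q>B; B-p>E; B-q>C; C-p>D; C-q>E; D-p>D; D-q>D; E-p>E; E-q>E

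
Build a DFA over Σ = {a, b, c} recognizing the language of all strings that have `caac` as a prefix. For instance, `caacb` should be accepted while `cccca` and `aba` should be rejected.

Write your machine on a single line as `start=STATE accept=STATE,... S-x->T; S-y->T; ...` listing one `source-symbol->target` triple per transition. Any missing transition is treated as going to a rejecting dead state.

start=S0; accept=S4; S0-a->S5; S0-b->S5; S0-c->S1; S1-a->S2; S1-b->S5; S1-c->S5; S2-a->S3; S2-b->S5; S2-c->S5; S3-a->S5; S3-b->S5; S3-c->S4; S4-a->S4; S4-b->S4; S4-c->S4; S5-a->S5; S5-b->S5; S5-c->S5

Check the first 4 symbols one by one: S0 through S3 record how many have matched `caac` so far; any wrong symbol goes to the dead state S5. After all 4 match we enter the accepting sink S4.
        a   b   c  
>  S0   S5  S5  S1 
   S1   S2  S5  S5 
   S2   S3  S5  S5 
   S3   S5  S5  S4 
 * S4   S4  S4  S4 
   S5   S5  S5  S5 
(> = start, * = accepting)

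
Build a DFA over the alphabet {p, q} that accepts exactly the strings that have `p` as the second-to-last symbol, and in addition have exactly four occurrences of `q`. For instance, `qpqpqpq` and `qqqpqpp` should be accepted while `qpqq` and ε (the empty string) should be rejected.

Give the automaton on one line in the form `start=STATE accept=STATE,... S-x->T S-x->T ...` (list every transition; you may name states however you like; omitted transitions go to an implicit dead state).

start=A accept=Q,T A-p->B A-q->C B-p->D B-q->E C-p->F C-q->G D-p->D D-q->E E-p->F E-q->G F-p->H F-q->I G-p->J G-q->K H-p->H H-q->I I-p->J I-q->K J-p->L J-q->M K-p->N K-q->O L-p->L L-q->M M-p->N M-q->O N-p->P N-q->Q O-p->R O-q->S P-p->P P-q->Q Q-p->R Q-q->S R-p->T R-q->U S-p->V S-q->S T-p->T T-q->U U-p->V U-q->S V-p->W V-q->U W-p->W W-q->U

Build one automaton per condition and run them in lockstep. The first has 7 states tracking the last 2 symbols read; the second has 6 states tracking the count of `q`s, saturating at 5. A product state is a pair (one from each), accepting exactly when both do.
A 23-state machine:
       p  q 
>  A   B  C 
   B   D  E 
   C   F  G 
   D   D  E 
   E   F  G 
   F   H  I 
   G   J  K 
   H   H  I 
   I   J  K 
   J   L  M 
   K   N  O 
   L   L  M 
   M   N  O 
   N   P  Q 
   O   R  S 
   P   P  Q 
 * Q   R  S 
   R   T  U 
   S   V  S 
 * T   T  U 
   U   V  S 
   V   W  U 
   W   W  U 
(> = start, * = accepting)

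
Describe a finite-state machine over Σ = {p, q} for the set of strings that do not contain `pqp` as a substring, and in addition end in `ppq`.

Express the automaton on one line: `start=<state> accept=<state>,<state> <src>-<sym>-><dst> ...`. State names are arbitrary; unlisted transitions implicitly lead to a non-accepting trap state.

Handle the two conditions separately and then intersect. One (4 states) tracks partial matches of the forbidden pattern `pqp`; the other (4 states) tracks how much of the suffix `ppq` has currently been matched. Each combined state is a pair, one component from each; accept when both components accept. After merging equivalent states the machine shrinks.
A 6-state machine:
       p  q 
>  A   B  A 
   B   C  D 
   C   C  E 
   D   F  A 
 * E   F  A 
   F   F  F 
(> = start, * = accepting)

start=A accept=E A-p->B A-q->A B-p->C B-q->D C-p->C C-q->E D-p->F D-q->A E-p->F E-q->A F-p->F F-q->F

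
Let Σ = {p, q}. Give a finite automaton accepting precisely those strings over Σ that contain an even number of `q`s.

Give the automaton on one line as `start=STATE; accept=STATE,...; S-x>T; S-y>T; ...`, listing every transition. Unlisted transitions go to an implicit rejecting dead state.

Keep the running count of `q`s modulo 2: each `q` advances along the cycle S0 → S1 → S0 while other symbols loop. Accept at S0.
2 states suffice.
        p   q  
>* S0   S0  S1 
   S1   S1  S0 
(> = start, * = accepting)

start=S0; accept=S0; S0-p>S0; S0-q>S1; S1-p>S1; S1-q>S0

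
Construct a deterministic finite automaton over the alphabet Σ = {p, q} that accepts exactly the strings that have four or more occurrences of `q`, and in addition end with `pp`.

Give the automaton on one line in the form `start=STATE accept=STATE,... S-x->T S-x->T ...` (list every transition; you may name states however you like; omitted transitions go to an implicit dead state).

start=s0 accept=s6 s0-p->s0 s0-q->s1 s1-p->s1 s1-q->s2 s2-p->s2 s2-q->s3 s3-p->s3 s3-q->s4 s4-p->s5 s4-q->s4 s5-p->s6 s5-q->s4 s6-p->s6 s6-q->s4

Handle the two conditions separately and then intersect. One (6 states) tracks the count of `q`s, saturating at 5; the other (3 states) tracks how much of the suffix `pp` has currently been matched. Each combined state is a pair, one component from each; accept when both components accept. Equivalent product states are then merged.
        p   q  
>  s0   s0  s1 
   s1   s1  s2 
   s2   s2  s3 
   s3   s3  s4 
   s4   s5  s4 
   s5   s6  s4 
 * s6   s6  s4 
(> = start, * = accepting)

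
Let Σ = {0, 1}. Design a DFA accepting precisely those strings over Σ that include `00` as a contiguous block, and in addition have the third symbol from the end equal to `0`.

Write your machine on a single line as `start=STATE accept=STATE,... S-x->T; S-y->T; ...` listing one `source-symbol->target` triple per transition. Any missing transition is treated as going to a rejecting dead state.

start=q0; accept=q3,q4,q5,q6; q0-0->q1; q0-1->q0; q1-0->q2; q1-1->q0; q2-0->q3; q2-1->q4; q3-0->q3; q3-1->q4; q4-0->q5; q4-1->q6; q5-0->q2; q5-1->q7; q6-0->q8; q6-1->q9; q7-0->q5; q7-1->q6; q8-0->q2; q8-1->q7; q9-0->q8; q9-1->q9

Run two small machines in parallel and take their product. The first has 3 states tracking whether and how much of `00` has been seen; the second has 15 states tracking the last 3 symbols read. A product state is a pair (one from each), accepting exactly when both do. Equivalent product states are then merged.
10 states suffice.
        0   1  
>  q0   q1  q0 
   q1   q2  q0 
   q2   q3  q4 
 * q3   q3  q4 
 * q4   q5  q6 
 * q5   q2  q7 
 * q6   q8  q9 
   q7   q5  q6 
   q8   q2  q7 
   q9   q8  q9 
(> = start, * = accepting)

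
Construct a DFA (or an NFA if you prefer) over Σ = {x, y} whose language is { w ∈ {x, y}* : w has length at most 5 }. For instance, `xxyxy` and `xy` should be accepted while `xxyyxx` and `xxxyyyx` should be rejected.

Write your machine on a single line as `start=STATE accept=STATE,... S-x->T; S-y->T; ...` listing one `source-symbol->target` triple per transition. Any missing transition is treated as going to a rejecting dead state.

Count input length up to 6: every symbol moves from A toward G, which means 'more than 5' and absorbs. Accept from {A, B, C, D, E, F}.
       x  y 
>* A   B  B 
 * B   C  C 
 * C   D  D 
 * D   E  E 
 * E   F  F 
 * F   G  G 
   G   G  G 
(> = start, * = accepting)

start=A; accept=A,B,C,D,E,F; A-x->B; A-y->B; B-x->C; B-y->C; C-x->D; C-y->D; D-x->E; D-y->E; E-x->F; E-y->F; F-x->G; F-y->G; G-x->G; G-y->G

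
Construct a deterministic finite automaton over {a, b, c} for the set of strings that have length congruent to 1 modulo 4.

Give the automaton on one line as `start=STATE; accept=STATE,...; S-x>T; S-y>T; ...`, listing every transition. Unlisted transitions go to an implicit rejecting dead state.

start=q0; accept=q1; q0-a>q1; q0-b>q1; q0-c>q1; q1-a>q2; q1-b>q2; q1-c>q2; q2-a>q3; q2-b>q3; q2-c>q3; q3-a>q0; q3-b>q0; q3-c>q0

Count input length modulo 4: every symbol advances one step around the cycle q0 → q1 → q2 → q3 → q0. Accept at q1.
4 states suffice.
        a   b   c  
>  q0   q1  q1  q1 
 * q1   q2  q2  q2 
   q2   q3  q3  q3 
   q3   q0  q0  q0 
(> = start, * = accepting)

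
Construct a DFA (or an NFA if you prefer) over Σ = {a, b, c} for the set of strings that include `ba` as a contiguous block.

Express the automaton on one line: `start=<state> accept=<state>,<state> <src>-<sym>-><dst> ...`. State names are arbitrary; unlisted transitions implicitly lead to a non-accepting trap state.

Track how much of `ba` has been matched so far: state q0 is no progress, q2 is the absorbing accept state reached once `ba` has occurred. Intermediate states record partial matches; on a mismatch, fall back to the longest reusable overlap.
A 3-state machine:
        a   b   c  
>  q0   q0  q1  q0 
   q1   q2  q1  q0 
 * q2   q2  q2  q2 
(> = start, * = accepting)

start=q0 accept=q2 q0-a->q0 q0-b->q1 q0-c->q0 q1-a->q2 q1-b->q1 q1-c->q0 q2-a->q2 q2-b->q2 q2-c->q2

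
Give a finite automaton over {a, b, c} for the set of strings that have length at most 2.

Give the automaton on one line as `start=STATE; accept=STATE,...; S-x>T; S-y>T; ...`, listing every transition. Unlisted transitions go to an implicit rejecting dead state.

start=s0; accept=s0,s1,s2; s0-a>s1; s0-b>s1; s0-c>s1; s1-a>s2; s1-b>s2; s1-c>s2; s2-a>s3; s2-b>s3; s2-c>s3; s3-a>s3; s3-b>s3; s3-c>s3

We only need to distinguish lengths 0, 1, …, 2, and '>2'. Chain s0 → s1 → s2 → s3 on every symbol, with s3 looping. Accepting states: {s0, s1, s2}.
With 4 states:
        a   b   c  
>* s0   s1  s1  s1 
 * s1   s2  s2  s2 
 * s2   s3  s3  s3 
   s3   s3  s3  s3 
(> = start, * = accepting)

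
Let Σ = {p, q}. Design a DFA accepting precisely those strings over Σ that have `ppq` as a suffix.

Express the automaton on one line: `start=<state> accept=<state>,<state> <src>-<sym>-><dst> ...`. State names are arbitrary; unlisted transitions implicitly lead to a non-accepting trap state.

Remember how much of `ppq` the current input suffix matches. State A means no match yet; B means the last symbol is `p`; C means the last 2 symbols are `pp`; D means the last 3 symbols are `ppq`. Only D accepts. On a mismatch, fall back to the longest proper suffix that is still a prefix of `ppq`.
       p  q 
>  A   B  A 
   B   C  A 
   C   C  D 
 * D   B  A 
(> = start, * = accepting)

start=A accept=D A-p->B A-q->A B-p->C B-q->A C-p->C C-q->D D-p->B D-q->A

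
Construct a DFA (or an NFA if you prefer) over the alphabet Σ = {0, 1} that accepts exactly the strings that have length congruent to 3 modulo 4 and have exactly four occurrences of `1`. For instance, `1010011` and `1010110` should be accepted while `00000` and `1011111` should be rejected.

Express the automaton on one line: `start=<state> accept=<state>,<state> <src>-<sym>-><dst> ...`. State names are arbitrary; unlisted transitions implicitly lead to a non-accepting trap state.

start=q0 accept=q21 q0-0->q1 q0-1->q2 q1-0->q3 q1-1->q4 q2-0->q4 q2-1->q5 q3-0->q6 q3-1->q7 q4-0->q7 q4-1->q8 q5-0->q8 q5-1->q9 q6-0->q0 q6-1->q10 q7-0->q10 q7-1->q11 q8-0->q11 q8-1->q12 q9-0->q12 q9-1->q13 q10-0->q2 q10-1->q14 q11-0->q14 q11-1->q15 q12-0->q15 q12-1->q16 q13-0->q16 q13-1->q17 q14-0->q5 q14-1->q18 q15-0->q18 q15-1->q19 q16-0->q19 q16-1->q20 q17-0->q20 q17-1->q20 q18-0->q9 q18-1->q21 q19-0->q21 q19-1->q22 q20-0->q22 q20-1->q22 q21-0->q13 q21-1->q23 q22-0->q23 q22-1->q23 q23-0->q17 q23-1->q17

Build one automaton per condition and run them in lockstep. The first has 4 states tracking the input length modulo 4; the second has 6 states tracking the count of `1`s, saturating at 5. A product state is a pair (one from each), accepting exactly when both do.
A 24-state machine:
          0    1  
>  q0     q1   q2 
   q1     q3   q4 
   q2     q4   q5 
   q3     q6   q7 
   q4     q7   q8 
   q5     q8   q9 
   q6     q0  q10 
   q7    q10  q11 
   q8    q11  q12 
   q9    q12  q13 
   q10    q2  q14 
   q11   q14  q15 
   q12   q15  q16 
   q13   q16  q17 
   q14    q5  q18 
   q15   q18  q19 
   q16   q19  q20 
   q17   q20  q20 
   q18    q9  q21 
   q19   q21  q22 
   q20   q22  q22 
 * q21   q13  q23 
   q22   q23  q23 
   q23   q17  q17 
(> = start, * = accepting)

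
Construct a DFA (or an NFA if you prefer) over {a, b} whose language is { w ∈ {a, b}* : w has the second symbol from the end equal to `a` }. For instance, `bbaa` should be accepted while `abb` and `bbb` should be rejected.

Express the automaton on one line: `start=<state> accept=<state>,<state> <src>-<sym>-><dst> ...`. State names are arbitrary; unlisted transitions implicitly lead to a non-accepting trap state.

A DFA must remember the last 2 symbols (since which symbol is second-to-last isn't known until the input ends). Use one state per possible window of the last ≤2 symbols; accept from those whose window starts with `a`.
7 states suffice.
        a   b  
>  s0   s1  s2 
   s1   s3  s4 
   s2   s5  s6 
 * s3   s3  s4 
 * s4   s5  s6 
   s5   s3  s4 
   s6   s5  s6 
(> = start, * = accepting)

start=s0 accept=s3,s4 s0-a->s1 s0-b->s2 s1-a->s3 s1-b->s4 s2-a->s5 s2-b->s6 s3-a->s3 s3-b->s4 s4-a->s5 s4-b->s6 s5-a->s3 s5-b->s4 s6-a->s5 s6-b->s6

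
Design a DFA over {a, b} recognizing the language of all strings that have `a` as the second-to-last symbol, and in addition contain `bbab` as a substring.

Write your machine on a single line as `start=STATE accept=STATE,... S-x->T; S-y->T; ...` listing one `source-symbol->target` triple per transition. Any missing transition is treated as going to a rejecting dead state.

Run two small machines in parallel and take their product. The first has 7 states tracking the last 2 symbols read; the second has 5 states tracking whether and how much of `bbab` has been seen. A product state is a pair (one from each), accepting exactly when both do.
12 states suffice.
          a    b  
>  S0     S1   S2 
   S1     S3   S4 
   S2     S5   S6 
   S3     S3   S4 
   S4     S5   S6 
   S5     S3   S4 
   S6     S7   S6 
   S7     S3   S8 
 * S8     S9  S10 
   S9    S11   S8 
   S10    S9  S10 
 * S11   S11   S8 
(> = start, * = accepting)

start=S0; accept=S8,S11; S0-a->S1; S0-b->S2; S1-a->S3; S1-b->S4; S2-a->S5; S2-b->S6; S3-a->S3; S3-b->S4; S4-a->S5; S4-b->S6; S5-a->S3; S5-b->S4; S6-a->S7; S6-b->S6; S7-a->S3; S7-b->S8; S8-a->S9; S8-b->S10; S9-a->S11; S9-b->S8; S10-a->S9; S10-b->S10; S11-a->S11; S11-b->S8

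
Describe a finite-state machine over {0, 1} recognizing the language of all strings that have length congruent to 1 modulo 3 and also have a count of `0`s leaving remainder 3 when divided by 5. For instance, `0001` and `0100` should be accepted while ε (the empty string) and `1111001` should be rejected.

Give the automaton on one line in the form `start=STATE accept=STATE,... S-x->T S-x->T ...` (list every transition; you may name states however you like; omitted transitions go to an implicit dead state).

Handle the two conditions separately and then intersect. One (3 states) tracks the input length modulo 3; the other (5 states) tracks the count of `0`s modulo 5. Each combined state is a pair, one component from each; accept when both components accept.
15 states suffice.
          0    1  
>  q0     q1   q2 
   q1     q3   q4 
   q2     q4   q5 
   q3     q6   q7 
   q4     q7   q8 
   q5     q8   q0 
   q6     q9  q10 
   q7    q10  q11 
   q8    q11   q1 
   q9     q5  q12 
 * q10   q12  q13 
   q11   q13   q3 
   q12    q0  q14 
   q13   q14   q6 
   q14    q2   q9 
(> = start, * = accepting)

start=q0 accept=q10 q0-0->q1 q0-1->q2 q1-0->q3 q1-1->q4 q2-0->q4 q2-1->q5 q3-0->q6 q3-1->q7 q4-0->q7 q4-1->q8 q5-0->q8 q5-1->q0 q6-0->q9 q6-1->q10 q7-0->q10 q7-1->q11 q8-0->q11 q8-1->q1 q9-0->q5 q9-1->q12 q10-0->q12 q10-1->q13 q11-0->q13 q11-1->q3 q12-0->q0 q12-1->q14 q13-0->q14 q13-1->q6 q14-0->q2 q14-1->q9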